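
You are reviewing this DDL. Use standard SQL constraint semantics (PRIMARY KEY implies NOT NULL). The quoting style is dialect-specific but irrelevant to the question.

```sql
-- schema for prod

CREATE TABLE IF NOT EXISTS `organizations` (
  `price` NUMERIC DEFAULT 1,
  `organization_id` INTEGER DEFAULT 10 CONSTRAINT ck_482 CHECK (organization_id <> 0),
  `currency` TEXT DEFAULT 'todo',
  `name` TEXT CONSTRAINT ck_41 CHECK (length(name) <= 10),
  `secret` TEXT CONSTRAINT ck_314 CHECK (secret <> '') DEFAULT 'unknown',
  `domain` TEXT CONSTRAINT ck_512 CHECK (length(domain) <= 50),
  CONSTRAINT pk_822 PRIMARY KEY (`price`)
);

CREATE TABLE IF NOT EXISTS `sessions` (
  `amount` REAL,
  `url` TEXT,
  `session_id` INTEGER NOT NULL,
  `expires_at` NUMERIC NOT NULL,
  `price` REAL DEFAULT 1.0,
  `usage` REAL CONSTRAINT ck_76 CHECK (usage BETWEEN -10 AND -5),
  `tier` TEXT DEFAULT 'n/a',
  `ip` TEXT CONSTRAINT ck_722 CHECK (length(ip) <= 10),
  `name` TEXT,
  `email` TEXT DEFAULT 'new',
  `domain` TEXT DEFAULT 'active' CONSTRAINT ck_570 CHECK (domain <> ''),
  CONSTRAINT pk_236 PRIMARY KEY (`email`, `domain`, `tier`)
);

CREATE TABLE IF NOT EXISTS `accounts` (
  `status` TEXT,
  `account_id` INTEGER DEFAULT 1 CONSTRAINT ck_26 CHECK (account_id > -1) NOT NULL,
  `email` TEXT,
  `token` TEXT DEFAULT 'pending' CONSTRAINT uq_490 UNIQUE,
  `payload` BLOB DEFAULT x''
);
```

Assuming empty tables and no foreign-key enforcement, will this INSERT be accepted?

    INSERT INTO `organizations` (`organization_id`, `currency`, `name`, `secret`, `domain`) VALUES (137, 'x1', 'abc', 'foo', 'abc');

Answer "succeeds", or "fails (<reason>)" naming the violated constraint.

NOT NULL columns: price defaults to 1.
CHECK constraints: 137 satisfies (organization_id <> 0); 'abc' satisfies (length(name) <= 10); 'foo' satisfies (secret <> ''); 'abc' satisfies (length(domain) <= 50).
No constraint is violated.

succeeds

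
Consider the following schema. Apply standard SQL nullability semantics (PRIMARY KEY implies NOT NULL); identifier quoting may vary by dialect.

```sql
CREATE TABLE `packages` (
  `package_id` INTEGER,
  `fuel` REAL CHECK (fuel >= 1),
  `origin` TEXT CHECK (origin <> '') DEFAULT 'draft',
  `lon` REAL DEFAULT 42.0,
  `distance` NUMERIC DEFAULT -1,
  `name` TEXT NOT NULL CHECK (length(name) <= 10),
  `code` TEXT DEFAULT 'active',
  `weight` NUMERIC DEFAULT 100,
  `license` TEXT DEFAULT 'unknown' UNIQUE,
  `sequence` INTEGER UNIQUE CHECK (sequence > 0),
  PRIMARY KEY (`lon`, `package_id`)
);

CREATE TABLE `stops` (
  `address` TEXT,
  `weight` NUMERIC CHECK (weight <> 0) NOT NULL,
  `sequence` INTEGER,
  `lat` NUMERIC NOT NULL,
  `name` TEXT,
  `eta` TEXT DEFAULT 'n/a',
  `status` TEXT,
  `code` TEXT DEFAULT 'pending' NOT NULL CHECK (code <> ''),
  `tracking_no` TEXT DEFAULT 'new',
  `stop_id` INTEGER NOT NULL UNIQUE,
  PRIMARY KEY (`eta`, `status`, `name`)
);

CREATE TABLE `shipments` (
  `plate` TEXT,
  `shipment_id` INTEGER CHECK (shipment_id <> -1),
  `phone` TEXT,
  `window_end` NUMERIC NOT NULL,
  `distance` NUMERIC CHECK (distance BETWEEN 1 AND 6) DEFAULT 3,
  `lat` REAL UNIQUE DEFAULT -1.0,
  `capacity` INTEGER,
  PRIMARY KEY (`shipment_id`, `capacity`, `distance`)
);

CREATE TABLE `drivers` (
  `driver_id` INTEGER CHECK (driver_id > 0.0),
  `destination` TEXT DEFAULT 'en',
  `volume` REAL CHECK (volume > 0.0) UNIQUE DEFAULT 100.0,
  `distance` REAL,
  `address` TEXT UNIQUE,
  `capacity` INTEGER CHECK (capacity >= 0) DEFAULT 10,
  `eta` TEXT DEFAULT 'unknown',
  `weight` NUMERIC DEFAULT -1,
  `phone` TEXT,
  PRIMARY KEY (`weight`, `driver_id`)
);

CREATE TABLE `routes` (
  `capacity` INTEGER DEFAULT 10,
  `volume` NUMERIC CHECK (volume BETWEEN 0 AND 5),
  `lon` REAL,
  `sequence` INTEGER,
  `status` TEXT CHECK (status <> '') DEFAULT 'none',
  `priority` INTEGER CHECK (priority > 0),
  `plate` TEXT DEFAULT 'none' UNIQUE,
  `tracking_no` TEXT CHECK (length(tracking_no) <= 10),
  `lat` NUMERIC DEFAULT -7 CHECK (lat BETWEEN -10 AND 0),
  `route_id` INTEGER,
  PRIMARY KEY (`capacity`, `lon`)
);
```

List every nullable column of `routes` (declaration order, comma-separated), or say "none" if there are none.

volume, sequence, status, priority, plate, tracking_no, lat, route_id

- capacity: part of the PRIMARY KEY, which implies NOT NULL → not nullable.
- volume: CHECK does not forbid NULL (a CHECK constraint passes when its expression is NULL) → nullable.
- lon: part of the PRIMARY KEY, which implies NOT NULL → not nullable.
- sequence: no NOT NULL constraint applies → nullable.
- status: CHECK does not forbid NULL (a CHECK constraint passes when its expression is NULL) → nullable.
- priority: CHECK does not forbid NULL (a CHECK constraint passes when its expression is NULL) → nullable.
- plate: UNIQUE does not imply NOT NULL → nullable.
- tracking_no: CHECK does not forbid NULL (a CHECK constraint passes when its expression is NULL) → nullable.
- lat: CHECK does not forbid NULL (a CHECK constraint passes when its expression is NULL) → nullable.
- route_id: no NOT NULL constraint applies → nullable.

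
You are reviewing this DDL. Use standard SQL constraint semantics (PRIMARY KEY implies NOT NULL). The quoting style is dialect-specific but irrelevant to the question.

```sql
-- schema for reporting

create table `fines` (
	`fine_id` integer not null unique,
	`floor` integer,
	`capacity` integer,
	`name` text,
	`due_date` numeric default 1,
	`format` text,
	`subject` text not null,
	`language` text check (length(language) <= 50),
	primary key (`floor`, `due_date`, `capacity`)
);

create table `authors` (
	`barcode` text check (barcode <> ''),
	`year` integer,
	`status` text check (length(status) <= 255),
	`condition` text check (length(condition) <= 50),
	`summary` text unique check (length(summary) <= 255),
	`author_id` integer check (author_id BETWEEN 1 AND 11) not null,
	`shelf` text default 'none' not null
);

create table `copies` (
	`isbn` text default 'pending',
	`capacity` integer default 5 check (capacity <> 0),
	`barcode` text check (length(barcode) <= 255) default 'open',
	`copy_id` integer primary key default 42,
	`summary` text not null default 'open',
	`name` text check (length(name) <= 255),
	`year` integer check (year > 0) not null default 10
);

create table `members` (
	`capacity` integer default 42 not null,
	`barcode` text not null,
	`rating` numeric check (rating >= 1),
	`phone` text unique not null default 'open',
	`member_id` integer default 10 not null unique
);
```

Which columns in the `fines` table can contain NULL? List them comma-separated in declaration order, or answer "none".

- fine_id: declared NOT NULL → not nullable.
- floor: part of the PRIMARY KEY, which implies NOT NULL → not nullable.
- capacity: part of the PRIMARY KEY, which implies NOT NULL → not nullable.
- name: no NOT NULL constraint applies → nullable.
- due_date: part of the PRIMARY KEY, which implies NOT NULL → not nullable.
- format: no NOT NULL constraint applies → nullable.
- subject: declared NOT NULL → not nullable.
- language: CHECK does not forbid NULL (a CHECK constraint passes when its expression is NULL) → nullable.

name, format, language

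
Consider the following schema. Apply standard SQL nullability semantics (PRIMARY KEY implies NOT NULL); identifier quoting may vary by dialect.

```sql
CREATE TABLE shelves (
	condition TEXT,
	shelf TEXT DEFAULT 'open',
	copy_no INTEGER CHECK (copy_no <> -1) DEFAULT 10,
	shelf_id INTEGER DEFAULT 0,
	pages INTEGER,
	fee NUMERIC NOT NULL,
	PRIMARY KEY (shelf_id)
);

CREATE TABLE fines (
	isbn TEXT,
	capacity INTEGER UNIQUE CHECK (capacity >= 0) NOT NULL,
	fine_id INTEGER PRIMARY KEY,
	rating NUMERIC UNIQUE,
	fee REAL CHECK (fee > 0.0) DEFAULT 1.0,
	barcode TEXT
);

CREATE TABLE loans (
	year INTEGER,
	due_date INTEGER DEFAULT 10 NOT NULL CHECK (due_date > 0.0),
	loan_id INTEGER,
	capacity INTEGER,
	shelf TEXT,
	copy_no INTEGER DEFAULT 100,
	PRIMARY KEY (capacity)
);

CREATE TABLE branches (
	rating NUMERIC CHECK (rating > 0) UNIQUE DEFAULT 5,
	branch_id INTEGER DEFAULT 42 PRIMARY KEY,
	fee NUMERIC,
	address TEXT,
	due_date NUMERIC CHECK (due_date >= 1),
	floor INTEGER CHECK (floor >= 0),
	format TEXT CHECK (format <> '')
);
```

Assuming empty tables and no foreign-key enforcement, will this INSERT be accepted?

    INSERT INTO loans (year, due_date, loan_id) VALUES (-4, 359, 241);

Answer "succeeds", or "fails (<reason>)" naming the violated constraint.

capacity is omitted from the column list and has no DEFAULT, so it would receive NULL.
But capacity is part of the PRIMARY KEY (implied NOT NULL).

fails (NOT NULL on capacity)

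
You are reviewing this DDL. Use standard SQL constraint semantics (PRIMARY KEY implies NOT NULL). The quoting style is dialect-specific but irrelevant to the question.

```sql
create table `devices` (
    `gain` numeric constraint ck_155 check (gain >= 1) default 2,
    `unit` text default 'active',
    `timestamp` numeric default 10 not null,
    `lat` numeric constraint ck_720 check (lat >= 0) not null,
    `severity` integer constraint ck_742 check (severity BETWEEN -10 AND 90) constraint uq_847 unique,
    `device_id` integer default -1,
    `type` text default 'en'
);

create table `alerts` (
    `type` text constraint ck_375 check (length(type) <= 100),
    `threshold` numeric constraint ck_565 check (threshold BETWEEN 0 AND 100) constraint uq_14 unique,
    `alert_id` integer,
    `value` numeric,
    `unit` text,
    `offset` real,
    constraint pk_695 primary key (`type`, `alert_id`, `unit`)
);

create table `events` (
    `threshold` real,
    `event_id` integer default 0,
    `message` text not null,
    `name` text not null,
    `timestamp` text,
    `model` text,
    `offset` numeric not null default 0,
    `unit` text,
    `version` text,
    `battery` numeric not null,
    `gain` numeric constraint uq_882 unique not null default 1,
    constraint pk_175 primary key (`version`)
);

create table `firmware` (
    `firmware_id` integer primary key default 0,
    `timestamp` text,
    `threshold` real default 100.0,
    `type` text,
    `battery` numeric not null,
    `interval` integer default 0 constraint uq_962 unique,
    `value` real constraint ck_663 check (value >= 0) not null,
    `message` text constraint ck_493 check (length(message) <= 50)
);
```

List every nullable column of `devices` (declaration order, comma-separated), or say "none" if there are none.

gain, unit, severity, device_id, type

- gain: CHECK does not forbid NULL (a CHECK constraint passes when its expression is NULL) → nullable.
- unit: DEFAULT only fills an omitted column; an explicit NULL is still allowed → nullable.
- timestamp: declared NOT NULL → not nullable.
- lat: declared NOT NULL → not nullable.
- severity: CHECK does not forbid NULL (a CHECK constraint passes when its expression is NULL) → nullable.
- device_id: DEFAULT only fills an omitted column; an explicit NULL is still allowed → nullable.
- type: DEFAULT only fills an omitted column; an explicit NULL is still allowed → nullable.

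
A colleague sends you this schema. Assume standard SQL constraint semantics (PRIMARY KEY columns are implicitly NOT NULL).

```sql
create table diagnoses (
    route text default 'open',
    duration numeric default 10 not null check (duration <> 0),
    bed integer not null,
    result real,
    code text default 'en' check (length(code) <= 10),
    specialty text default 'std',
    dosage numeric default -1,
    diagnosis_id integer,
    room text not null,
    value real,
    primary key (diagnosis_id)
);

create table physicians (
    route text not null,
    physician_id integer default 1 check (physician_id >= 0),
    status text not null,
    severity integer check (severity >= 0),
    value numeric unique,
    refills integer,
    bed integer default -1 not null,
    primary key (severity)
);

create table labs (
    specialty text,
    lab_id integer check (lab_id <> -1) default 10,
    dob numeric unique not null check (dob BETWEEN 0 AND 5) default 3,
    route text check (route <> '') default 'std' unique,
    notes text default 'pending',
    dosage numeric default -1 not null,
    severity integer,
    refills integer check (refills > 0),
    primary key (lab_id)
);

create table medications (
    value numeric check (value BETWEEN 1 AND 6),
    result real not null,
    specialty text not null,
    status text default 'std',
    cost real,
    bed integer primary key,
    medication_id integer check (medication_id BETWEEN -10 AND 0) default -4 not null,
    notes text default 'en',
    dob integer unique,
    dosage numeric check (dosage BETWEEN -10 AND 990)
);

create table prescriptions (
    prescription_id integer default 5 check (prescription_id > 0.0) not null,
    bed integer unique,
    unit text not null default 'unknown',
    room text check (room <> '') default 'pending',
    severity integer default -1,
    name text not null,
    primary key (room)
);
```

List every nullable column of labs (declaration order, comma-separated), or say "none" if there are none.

- specialty: no NOT NULL constraint applies → nullable.
- lab_id: part of the PRIMARY KEY, which implies NOT NULL → not nullable.
- dob: declared NOT NULL → not nullable.
- route: CHECK does not forbid NULL (a CHECK constraint passes when its expression is NULL) → nullable.
- notes: DEFAULT only fills an omitted column; an explicit NULL is still allowed → nullable.
- dosage: declared NOT NULL → not nullable.
- severity: no NOT NULL constraint applies → nullable.
- refills: CHECK does not forbid NULL (a CHECK constraint passes when its expression is NULL) → nullable.

specialty, route, notes, severity, refills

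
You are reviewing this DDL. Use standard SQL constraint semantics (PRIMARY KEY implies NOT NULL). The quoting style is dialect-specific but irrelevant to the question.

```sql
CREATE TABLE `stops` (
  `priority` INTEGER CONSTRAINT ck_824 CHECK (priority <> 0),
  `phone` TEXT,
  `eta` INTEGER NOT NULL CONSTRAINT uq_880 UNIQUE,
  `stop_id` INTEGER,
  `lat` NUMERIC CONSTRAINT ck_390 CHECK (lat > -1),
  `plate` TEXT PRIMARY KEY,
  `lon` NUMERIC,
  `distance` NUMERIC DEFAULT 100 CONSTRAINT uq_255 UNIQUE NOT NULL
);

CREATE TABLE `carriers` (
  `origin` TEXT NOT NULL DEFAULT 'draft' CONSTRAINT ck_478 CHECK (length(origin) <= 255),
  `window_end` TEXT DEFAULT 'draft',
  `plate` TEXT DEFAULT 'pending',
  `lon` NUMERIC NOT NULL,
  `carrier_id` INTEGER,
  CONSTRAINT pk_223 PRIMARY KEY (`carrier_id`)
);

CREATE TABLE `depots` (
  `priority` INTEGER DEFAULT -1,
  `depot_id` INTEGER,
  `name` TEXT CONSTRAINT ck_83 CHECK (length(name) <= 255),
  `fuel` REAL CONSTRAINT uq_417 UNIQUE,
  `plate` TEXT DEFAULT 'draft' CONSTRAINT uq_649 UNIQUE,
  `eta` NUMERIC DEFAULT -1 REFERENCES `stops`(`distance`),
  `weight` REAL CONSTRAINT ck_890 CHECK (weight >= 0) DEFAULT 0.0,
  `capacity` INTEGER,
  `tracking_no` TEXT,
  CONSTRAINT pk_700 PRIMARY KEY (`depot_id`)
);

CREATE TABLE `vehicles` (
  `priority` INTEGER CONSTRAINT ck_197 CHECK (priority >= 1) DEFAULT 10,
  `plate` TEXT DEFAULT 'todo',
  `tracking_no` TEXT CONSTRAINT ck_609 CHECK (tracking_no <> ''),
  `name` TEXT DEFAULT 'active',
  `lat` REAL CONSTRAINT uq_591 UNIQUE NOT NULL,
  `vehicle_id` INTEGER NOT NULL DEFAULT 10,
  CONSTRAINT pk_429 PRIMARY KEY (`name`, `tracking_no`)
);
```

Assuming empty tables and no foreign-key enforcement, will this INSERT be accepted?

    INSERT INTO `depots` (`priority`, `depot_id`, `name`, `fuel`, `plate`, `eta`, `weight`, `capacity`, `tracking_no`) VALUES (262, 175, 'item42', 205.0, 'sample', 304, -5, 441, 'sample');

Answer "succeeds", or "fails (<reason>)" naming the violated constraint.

The value -5 for weight violates CHECK (weight >= 0).

fails (CHECK on weight)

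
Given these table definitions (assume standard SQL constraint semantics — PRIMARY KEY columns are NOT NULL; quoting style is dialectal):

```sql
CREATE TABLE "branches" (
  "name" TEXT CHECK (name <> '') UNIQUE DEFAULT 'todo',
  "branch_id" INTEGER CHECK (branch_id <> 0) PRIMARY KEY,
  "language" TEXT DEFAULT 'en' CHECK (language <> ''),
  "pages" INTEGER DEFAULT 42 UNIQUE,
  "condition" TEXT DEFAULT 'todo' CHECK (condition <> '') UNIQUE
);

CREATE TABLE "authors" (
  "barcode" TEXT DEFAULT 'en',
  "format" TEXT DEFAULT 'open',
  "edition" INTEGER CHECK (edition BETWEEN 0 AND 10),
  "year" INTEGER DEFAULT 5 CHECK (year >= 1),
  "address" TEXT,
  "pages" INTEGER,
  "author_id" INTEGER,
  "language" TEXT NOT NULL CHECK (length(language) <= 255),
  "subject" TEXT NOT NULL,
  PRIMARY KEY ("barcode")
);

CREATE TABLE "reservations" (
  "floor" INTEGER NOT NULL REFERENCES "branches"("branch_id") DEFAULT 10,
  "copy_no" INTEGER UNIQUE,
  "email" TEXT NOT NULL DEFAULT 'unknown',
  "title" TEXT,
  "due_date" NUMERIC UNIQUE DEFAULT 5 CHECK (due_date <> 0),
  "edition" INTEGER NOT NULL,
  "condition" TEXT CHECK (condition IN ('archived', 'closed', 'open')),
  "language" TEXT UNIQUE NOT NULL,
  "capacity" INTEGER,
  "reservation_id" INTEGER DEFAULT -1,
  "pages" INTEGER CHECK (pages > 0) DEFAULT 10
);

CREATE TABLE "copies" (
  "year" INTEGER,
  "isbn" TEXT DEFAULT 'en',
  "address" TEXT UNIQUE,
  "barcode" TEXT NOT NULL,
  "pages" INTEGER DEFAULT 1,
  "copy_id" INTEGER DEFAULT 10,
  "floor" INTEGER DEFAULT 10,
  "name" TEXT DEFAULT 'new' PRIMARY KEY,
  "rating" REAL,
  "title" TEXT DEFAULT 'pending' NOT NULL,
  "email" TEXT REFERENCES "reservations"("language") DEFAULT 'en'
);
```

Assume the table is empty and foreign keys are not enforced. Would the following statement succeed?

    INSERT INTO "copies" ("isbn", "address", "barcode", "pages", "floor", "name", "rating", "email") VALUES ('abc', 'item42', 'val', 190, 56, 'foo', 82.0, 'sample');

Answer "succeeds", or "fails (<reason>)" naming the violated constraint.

NOT NULL columns: barcode is supplied; name is supplied; title defaults to 'pending'.
No constraint is violated.

succeeds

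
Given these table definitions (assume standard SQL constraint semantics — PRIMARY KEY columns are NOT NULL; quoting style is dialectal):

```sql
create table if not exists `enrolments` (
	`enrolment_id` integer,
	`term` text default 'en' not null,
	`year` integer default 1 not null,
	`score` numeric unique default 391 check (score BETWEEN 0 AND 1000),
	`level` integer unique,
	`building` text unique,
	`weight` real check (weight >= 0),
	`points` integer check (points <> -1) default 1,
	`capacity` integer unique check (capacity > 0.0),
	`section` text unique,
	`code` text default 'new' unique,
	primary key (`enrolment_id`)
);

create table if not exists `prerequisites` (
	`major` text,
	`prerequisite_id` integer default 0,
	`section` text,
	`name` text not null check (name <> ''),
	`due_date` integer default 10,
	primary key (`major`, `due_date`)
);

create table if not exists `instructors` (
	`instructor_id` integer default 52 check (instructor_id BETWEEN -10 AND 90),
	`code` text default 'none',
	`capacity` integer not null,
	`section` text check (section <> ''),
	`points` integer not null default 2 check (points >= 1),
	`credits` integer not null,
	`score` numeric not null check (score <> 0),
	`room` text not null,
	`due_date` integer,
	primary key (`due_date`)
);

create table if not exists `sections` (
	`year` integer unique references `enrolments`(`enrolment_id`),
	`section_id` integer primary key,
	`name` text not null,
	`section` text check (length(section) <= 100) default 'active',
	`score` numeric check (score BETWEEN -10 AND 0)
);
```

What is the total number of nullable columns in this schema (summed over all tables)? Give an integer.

16

enrolments: 8 nullable (score, level, building, weight, points, capacity, section, code — PK (enrolment_id) and explicit NOT NULL columns excluded).
prerequisites: 2 nullable (prerequisite_id, section — PK (major, due_date) and explicit NOT NULL columns excluded).
instructors: 3 nullable (instructor_id, code, section — PK (due_date) and explicit NOT NULL columns excluded).
sections: 3 nullable (year, section, score — PK (section_id) and explicit NOT NULL columns excluded).
Total: 8 + 2 + 3 + 3 = 16.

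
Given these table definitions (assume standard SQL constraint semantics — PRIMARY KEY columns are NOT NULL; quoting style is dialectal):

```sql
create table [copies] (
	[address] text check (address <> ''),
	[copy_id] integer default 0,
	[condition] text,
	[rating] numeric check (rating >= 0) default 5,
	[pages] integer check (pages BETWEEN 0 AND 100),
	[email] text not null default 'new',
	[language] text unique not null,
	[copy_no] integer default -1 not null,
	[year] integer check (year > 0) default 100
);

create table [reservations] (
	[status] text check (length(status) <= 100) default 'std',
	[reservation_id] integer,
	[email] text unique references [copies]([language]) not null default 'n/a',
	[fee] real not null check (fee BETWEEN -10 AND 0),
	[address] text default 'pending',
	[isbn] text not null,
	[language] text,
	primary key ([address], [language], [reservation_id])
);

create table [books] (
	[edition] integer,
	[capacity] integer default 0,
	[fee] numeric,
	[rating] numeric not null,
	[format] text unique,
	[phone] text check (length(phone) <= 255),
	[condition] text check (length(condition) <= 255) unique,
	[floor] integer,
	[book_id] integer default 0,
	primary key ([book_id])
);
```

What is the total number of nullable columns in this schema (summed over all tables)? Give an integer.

14

copies: 6 nullable (address, copy_id, condition, rating, pages, year — PK none and explicit NOT NULL columns excluded).
reservations: 1 nullable (status — PK (address, language, reservation_id) and explicit NOT NULL columns excluded).
books: 7 nullable (edition, capacity, fee, format, phone, condition, floor — PK (book_id) and explicit NOT NULL columns excluded).
Total: 6 + 1 + 7 = 14.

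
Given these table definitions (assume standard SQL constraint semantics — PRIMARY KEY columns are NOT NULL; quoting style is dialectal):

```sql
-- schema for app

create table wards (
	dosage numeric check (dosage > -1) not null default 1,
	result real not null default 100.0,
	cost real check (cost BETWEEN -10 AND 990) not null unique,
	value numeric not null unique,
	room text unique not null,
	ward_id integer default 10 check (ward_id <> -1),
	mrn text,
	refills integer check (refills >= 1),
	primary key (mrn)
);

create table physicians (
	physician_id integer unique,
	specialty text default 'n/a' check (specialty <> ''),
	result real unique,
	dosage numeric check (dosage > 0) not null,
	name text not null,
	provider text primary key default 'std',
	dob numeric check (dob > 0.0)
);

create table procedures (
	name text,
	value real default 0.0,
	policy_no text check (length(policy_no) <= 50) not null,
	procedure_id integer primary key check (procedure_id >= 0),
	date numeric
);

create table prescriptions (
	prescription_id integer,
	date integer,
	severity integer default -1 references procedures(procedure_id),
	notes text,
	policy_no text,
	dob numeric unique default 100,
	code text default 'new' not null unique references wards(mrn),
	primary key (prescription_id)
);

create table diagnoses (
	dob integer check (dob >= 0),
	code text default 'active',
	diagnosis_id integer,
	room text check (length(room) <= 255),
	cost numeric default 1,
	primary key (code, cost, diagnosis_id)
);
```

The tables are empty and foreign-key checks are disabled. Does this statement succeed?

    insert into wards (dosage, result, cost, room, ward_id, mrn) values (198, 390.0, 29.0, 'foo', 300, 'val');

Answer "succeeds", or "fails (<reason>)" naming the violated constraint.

fails (NOT NULL on value)

value is omitted from the column list and has no DEFAULT, so it would receive NULL.
But value is declared NOT NULL.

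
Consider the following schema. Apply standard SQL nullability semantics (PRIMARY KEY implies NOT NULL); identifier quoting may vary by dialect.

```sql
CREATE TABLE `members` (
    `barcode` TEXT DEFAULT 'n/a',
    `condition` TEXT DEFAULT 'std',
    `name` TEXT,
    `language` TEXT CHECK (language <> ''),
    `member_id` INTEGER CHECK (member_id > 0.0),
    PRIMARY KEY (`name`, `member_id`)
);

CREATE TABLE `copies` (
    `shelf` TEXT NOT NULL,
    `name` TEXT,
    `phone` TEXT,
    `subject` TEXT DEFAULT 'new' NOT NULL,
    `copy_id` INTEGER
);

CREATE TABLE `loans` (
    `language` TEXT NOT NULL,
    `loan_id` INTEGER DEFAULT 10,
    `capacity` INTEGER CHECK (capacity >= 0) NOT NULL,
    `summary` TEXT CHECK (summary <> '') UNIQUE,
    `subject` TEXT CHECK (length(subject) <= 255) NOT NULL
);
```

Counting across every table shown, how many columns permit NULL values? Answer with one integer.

8

members: 3 nullable (barcode, condition, language — PK (name, member_id) and explicit NOT NULL columns excluded).
copies: 3 nullable (name, phone, copy_id — PK none and explicit NOT NULL columns excluded).
loans: 2 nullable (loan_id, summary — PK none and explicit NOT NULL columns excluded).
Total: 3 + 3 + 2 = 8.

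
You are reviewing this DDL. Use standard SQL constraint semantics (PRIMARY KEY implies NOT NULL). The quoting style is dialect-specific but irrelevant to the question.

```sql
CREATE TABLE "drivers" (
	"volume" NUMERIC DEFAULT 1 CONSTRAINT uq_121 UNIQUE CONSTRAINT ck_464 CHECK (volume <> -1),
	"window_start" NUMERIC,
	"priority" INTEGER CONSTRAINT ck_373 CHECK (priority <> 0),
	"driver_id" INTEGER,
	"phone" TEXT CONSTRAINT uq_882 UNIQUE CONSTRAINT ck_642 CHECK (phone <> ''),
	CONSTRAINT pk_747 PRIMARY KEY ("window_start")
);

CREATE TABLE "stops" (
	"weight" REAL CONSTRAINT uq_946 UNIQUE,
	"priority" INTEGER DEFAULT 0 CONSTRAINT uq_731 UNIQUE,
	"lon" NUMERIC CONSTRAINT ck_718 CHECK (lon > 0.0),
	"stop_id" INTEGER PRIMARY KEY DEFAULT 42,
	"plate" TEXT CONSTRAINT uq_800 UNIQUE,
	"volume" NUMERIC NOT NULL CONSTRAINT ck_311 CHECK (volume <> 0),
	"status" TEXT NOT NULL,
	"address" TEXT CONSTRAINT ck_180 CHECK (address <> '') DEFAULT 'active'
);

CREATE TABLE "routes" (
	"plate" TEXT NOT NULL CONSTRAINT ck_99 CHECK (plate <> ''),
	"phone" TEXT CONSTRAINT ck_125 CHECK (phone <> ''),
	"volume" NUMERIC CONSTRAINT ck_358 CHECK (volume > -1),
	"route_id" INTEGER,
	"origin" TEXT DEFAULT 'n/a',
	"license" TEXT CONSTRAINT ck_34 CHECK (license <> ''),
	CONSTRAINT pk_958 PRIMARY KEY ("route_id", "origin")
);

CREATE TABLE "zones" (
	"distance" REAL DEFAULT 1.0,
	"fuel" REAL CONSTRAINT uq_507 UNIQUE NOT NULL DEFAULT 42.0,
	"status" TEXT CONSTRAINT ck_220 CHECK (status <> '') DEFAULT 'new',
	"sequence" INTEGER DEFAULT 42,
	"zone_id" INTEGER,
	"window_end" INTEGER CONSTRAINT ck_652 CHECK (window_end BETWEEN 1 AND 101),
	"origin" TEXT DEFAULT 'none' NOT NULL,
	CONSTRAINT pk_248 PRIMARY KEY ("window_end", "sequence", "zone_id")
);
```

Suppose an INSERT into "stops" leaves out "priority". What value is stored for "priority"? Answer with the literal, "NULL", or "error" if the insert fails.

0

priority has an explicit DEFAULT 0.
When the column is omitted from an INSERT, that default is used.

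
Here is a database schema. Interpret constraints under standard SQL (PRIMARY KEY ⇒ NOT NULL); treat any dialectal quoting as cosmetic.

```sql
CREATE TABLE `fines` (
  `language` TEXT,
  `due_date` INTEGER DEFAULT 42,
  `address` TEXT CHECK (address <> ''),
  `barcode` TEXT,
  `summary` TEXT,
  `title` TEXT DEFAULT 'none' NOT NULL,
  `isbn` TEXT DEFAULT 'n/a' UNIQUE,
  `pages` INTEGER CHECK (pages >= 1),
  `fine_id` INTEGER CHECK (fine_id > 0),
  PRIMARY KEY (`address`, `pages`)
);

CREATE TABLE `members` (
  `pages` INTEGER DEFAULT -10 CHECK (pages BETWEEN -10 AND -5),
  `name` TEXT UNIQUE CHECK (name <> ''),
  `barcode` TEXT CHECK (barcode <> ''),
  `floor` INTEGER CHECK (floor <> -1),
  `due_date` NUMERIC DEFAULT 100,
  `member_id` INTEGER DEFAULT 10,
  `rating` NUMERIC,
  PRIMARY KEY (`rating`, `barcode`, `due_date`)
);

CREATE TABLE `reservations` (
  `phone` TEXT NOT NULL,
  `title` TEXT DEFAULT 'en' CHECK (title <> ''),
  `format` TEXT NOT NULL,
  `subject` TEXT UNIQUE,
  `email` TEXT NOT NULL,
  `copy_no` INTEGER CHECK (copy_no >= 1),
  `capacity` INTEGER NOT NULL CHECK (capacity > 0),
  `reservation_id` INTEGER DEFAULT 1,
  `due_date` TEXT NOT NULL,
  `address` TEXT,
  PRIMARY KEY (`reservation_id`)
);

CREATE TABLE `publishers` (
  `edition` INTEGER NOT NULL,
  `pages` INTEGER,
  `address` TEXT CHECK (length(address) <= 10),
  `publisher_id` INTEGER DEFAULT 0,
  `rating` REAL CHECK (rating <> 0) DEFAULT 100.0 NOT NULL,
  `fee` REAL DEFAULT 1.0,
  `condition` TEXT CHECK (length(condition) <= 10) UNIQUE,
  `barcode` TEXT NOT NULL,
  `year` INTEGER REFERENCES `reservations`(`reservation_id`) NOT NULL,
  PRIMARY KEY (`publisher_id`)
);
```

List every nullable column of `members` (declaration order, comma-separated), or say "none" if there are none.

- pages: CHECK does not forbid NULL (a CHECK constraint passes when its expression is NULL) → nullable.
- name: CHECK does not forbid NULL (a CHECK constraint passes when its expression is NULL) → nullable.
- barcode: part of the PRIMARY KEY, which implies NOT NULL → not nullable.
- floor: CHECK does not forbid NULL (a CHECK constraint passes when its expression is NULL) → nullable.
- due_date: part of the PRIMARY KEY, which implies NOT NULL → not nullable.
- member_id: DEFAULT only fills an omitted column; an explicit NULL is still allowed → nullable.
- rating: part of the PRIMARY KEY, which implies NOT NULL → not nullable.

pages, name, floor, member_id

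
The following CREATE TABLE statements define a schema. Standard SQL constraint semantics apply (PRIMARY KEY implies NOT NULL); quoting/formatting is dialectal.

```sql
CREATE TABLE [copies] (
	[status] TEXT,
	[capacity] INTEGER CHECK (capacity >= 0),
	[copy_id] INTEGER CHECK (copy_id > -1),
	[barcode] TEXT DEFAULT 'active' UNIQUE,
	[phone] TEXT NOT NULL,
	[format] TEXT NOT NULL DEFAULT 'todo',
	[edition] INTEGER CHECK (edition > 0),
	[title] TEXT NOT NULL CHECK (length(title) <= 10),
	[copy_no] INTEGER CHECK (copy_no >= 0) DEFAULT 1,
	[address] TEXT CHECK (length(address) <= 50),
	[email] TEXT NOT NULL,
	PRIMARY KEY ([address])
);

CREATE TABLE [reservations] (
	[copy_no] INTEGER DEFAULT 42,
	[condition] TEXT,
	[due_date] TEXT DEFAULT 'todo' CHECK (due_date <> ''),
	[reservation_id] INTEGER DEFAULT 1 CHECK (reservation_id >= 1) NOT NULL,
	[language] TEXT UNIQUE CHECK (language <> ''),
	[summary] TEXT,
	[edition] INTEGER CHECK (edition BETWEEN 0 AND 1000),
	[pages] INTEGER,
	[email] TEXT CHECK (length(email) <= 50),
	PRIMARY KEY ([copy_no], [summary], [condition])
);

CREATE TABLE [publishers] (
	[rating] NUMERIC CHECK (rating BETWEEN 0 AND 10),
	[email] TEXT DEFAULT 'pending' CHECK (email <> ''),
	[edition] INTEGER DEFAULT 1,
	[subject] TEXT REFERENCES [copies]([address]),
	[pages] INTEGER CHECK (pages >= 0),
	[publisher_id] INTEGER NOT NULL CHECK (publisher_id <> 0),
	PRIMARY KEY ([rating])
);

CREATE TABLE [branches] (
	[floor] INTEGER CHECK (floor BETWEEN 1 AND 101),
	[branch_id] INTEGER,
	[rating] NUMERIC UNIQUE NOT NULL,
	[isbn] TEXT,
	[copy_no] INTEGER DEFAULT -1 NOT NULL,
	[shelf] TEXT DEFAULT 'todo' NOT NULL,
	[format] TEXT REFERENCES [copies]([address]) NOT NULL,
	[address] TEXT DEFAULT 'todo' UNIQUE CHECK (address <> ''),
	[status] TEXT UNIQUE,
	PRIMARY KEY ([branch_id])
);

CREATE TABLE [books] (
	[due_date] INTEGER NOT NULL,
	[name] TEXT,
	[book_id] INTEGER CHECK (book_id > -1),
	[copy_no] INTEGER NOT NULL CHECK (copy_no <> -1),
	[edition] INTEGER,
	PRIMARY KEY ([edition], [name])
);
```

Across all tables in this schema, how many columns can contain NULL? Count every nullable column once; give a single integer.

20

copies: 6 nullable (status, capacity, copy_id, barcode, edition, copy_no — PK (address) and explicit NOT NULL columns excluded).
reservations: 5 nullable (due_date, language, edition, pages, email — PK (copy_no, summary, condition) and explicit NOT NULL columns excluded).
publishers: 4 nullable (email, edition, subject, pages — PK (rating) and explicit NOT NULL columns excluded).
branches: 4 nullable (floor, isbn, address, status — PK (branch_id) and explicit NOT NULL columns excluded).
books: 1 nullable (book_id — PK (edition, name) and explicit NOT NULL columns excluded).
Total: 6 + 5 + 4 + 4 + 1 = 20.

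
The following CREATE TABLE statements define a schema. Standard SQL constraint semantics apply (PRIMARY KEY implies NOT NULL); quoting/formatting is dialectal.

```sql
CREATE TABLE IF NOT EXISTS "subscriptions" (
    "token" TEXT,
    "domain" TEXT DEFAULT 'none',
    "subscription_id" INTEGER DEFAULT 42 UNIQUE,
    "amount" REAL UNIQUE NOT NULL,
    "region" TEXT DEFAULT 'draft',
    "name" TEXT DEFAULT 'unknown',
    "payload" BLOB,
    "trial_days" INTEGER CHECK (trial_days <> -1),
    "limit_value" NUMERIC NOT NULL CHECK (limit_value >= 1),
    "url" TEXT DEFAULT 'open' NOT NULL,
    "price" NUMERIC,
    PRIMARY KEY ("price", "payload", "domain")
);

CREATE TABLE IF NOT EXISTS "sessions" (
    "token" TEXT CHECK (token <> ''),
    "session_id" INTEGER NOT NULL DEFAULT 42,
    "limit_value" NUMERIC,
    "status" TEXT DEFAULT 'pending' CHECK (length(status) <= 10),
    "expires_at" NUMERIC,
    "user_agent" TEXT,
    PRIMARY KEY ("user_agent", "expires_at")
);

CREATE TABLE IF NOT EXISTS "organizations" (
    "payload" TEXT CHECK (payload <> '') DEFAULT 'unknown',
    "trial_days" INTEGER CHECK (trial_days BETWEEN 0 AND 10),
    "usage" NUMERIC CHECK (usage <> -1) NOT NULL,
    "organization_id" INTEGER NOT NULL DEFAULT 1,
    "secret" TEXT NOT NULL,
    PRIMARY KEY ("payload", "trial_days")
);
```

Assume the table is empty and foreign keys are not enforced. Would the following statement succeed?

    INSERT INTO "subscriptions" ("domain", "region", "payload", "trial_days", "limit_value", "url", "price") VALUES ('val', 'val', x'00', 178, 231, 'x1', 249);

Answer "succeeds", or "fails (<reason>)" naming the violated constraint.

amount is omitted from the column list and has no DEFAULT, so it would receive NULL.
But amount is declared NOT NULL.

fails (NOT NULL on amount)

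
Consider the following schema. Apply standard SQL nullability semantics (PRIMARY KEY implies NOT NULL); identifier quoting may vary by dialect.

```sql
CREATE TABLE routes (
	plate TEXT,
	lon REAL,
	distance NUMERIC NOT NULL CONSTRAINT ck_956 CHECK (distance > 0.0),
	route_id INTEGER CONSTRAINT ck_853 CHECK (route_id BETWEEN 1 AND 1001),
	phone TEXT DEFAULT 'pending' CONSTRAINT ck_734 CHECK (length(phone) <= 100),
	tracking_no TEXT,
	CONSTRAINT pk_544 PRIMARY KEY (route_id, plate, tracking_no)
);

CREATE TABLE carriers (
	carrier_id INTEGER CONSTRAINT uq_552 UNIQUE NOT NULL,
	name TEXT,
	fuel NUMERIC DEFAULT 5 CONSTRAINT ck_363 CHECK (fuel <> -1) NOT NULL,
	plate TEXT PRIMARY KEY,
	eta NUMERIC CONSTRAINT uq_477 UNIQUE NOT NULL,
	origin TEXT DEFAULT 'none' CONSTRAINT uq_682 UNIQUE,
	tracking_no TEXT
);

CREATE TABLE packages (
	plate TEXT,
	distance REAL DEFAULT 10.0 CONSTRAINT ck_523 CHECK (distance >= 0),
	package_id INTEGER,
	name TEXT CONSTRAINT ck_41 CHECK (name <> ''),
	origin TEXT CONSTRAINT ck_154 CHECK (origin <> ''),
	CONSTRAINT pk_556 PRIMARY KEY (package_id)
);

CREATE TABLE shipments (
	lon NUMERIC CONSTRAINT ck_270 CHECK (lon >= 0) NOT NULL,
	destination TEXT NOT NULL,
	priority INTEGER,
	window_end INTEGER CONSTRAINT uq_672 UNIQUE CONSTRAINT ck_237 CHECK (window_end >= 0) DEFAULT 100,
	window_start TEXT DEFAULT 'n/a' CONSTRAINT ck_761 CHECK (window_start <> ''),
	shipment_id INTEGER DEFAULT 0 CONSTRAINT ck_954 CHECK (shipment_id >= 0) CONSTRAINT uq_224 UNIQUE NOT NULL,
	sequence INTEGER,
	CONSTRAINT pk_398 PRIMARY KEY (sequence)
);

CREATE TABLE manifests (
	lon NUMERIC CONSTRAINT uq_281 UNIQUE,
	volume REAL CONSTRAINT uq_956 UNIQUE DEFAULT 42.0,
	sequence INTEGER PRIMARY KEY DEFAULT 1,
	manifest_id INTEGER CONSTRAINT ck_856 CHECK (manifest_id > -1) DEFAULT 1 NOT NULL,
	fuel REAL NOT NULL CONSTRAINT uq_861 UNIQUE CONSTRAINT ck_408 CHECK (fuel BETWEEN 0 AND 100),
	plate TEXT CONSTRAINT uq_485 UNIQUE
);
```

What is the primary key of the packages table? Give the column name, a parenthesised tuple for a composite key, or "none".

package_id is declared PRIMARY KEY as a table-level PRIMARY KEY clause.

package_id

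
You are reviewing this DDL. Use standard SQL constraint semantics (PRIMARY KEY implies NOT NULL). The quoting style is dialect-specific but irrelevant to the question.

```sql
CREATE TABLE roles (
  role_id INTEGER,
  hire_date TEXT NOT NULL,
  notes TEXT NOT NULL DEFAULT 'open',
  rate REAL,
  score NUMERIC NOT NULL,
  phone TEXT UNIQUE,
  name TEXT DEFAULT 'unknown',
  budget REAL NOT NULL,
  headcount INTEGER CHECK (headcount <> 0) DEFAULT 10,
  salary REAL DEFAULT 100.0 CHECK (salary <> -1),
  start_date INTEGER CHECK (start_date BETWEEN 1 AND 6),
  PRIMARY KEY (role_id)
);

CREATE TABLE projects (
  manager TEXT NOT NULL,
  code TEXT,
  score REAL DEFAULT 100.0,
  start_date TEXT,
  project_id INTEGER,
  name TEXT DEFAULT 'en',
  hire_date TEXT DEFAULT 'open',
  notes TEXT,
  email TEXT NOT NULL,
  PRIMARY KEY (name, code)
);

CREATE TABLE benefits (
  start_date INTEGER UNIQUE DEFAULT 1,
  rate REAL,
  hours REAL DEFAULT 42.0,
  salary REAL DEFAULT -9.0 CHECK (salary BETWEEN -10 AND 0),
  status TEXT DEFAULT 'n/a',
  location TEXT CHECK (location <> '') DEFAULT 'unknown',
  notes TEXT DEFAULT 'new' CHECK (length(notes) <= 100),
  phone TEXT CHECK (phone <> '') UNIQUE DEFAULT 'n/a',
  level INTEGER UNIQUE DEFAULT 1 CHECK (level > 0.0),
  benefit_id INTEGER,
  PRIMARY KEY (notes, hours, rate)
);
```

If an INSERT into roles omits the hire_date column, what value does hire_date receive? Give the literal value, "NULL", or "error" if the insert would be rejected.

error

hire_date has no DEFAULT clause.
Omitting it would insert NULL, but it is declared NOT NULL, so the INSERT fails.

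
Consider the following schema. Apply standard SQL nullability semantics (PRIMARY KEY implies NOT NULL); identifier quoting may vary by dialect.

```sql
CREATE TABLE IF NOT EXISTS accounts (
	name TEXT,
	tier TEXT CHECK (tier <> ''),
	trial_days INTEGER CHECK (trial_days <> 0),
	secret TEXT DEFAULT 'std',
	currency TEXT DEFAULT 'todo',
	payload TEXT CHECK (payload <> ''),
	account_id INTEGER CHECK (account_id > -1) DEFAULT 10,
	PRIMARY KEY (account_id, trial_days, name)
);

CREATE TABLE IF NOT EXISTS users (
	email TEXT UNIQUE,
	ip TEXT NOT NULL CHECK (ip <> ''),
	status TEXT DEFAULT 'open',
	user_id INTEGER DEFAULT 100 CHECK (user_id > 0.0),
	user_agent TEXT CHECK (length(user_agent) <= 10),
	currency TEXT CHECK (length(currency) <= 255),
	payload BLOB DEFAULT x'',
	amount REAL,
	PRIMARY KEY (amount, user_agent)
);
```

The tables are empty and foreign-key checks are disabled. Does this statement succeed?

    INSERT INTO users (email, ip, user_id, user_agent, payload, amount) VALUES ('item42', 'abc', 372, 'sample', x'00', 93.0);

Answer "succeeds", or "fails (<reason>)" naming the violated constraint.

NOT NULL columns: amount is supplied; ip is supplied; user_agent is supplied.
CHECK constraints: 'abc' satisfies (ip <> ''); 372 satisfies (user_id > 0.0); 'sample' satisfies (length(user_agent) <= 10).
No constraint is violated.

succeeds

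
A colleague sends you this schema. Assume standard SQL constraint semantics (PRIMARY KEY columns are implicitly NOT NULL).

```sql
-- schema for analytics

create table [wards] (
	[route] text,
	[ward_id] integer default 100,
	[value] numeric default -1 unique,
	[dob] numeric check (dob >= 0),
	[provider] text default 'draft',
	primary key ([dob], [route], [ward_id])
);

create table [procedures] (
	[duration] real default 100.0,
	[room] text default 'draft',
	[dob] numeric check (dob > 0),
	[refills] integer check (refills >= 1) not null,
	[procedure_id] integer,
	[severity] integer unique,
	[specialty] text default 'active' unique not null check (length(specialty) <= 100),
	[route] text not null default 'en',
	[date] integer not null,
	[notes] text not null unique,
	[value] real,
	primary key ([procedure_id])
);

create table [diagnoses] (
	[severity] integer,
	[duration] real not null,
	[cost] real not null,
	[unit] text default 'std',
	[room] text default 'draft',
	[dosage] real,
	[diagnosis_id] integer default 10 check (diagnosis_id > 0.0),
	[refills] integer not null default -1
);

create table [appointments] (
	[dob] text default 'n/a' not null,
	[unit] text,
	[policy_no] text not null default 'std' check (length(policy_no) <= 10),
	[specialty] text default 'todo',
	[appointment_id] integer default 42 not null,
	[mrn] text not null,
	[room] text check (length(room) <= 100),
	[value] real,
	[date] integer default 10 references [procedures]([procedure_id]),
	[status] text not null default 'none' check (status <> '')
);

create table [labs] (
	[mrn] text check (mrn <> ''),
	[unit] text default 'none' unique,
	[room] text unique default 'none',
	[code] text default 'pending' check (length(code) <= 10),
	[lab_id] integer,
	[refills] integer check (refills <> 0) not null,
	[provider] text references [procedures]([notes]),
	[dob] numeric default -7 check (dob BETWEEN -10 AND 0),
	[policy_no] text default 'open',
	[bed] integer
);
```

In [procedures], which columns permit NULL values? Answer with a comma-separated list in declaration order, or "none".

- duration: DEFAULT only fills an omitted column; an explicit NULL is still allowed → nullable.
- room: DEFAULT only fills an omitted column; an explicit NULL is still allowed → nullable.
- dob: CHECK does not forbid NULL (a CHECK constraint passes when its expression is NULL) → nullable.
- refills: declared NOT NULL → not nullable.
- procedure_id: part of the PRIMARY KEY, which implies NOT NULL → not nullable.
- severity: UNIQUE does not imply NOT NULL → nullable.
- specialty: declared NOT NULL → not nullable.
- route: declared NOT NULL → not nullable.
- date: declared NOT NULL → not nullable.
- notes: declared NOT NULL → not nullable.
- value: no NOT NULL constraint applies → nullable.

duration, room, dob, severity, value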